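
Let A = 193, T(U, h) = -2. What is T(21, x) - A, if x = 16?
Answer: -195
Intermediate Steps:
T(21, x) - A = -2 - 1*193 = -2 - 193 = -195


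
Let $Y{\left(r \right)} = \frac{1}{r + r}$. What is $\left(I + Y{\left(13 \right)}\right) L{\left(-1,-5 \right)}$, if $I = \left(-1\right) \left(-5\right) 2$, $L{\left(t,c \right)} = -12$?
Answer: $- \frac{1566}{13} \approx -120.46$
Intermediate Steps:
$Y{\left(r \right)} = \frac{1}{2 r}$
$I = 10$ ($I = 5 \cdot 2 = 10$)
$\left(I + Y{\left(13 \right)}\right) L{\left(-1,-5 \right)} = \left(10 + \frac{1}{2 \cdot 13}\right) \left(-12\right) = \left(10 + \frac{1}{2} \cdot \frac{1}{13}\right) \left(-12\right) = \left(10 + \frac{1}{26}\right) \left(-12\right) = \frac{261}{26} \left(-12\right) = - \frac{1566}{13}$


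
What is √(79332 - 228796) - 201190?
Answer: -201190 + 2*I*√37366 ≈ -2.0119e+5 + 386.61*I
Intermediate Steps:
√(79332 - 228796) - 201190 = √(-149464) - 201190 = 2*I*√37366 - 201190 = -201190 + 2*I*√37366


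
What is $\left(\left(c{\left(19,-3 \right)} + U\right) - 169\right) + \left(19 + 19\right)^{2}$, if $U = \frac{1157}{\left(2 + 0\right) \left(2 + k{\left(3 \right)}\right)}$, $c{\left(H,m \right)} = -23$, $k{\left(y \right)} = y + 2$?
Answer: $\frac{18685}{14} \approx 1334.6$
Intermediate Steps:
$k{\left(y \right)} = 2 + y$
$U = \frac{1157}{14}$ ($U = \frac{1157}{\left(2 + 0\right) \left(2 + \left(2 + 3\right)\right)} = \frac{1157}{2 \left(2 + 5\right)} = \frac{1157}{2 \cdot 7} = \frac{1157}{14} \approx 82.643$)
$\left(\left(c{\left(19,-3 \right)} + U\right) - 169\right) + \left(19 + 19\right)^{2} = \left(\left(-23 + \frac{1157}{14}\right) - 169\right) + \left(19 + 19\right)^{2} = \left(\frac{835}{14} - 169\right) + 38^{2} = - \frac{1531}{14} + 1444 = \frac{18685}{14}$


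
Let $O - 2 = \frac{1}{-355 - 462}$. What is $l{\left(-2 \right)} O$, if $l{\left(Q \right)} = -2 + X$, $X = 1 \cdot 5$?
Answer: $\frac{4899}{817} \approx 5.9963$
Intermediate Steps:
$X = 5$
$l{\left(Q \right)} = 3$ ($l{\left(Q \right)} = -2 + 5 = 3$)
$O = \frac{1633}{817}$ ($O = 2 + \frac{1}{-355 - 462} = 2 + \frac{1}{-817} = 2 - \frac{1}{817} = \frac{1633}{817} \approx 1.9988$)
$l{\left(-2 \right)} O = 3 \cdot \frac{1633}{817} = \frac{4899}{817}$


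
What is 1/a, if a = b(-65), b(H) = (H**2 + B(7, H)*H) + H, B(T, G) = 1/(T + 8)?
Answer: 3/12467 ≈ 0.00024064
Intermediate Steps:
B(T, G) = 1/(8 + T)
b(H) = H**2 + 16*H/15 (b(H) = (H**2 + H/(8 + 7)) + H = (H**2 + H/15) + H = H**2 + 16*H/15)
a = 12467/3 (a = (1/15)*(-65)*(16 + 15*(-65)) = (1/15)*(-65)*(16 - 975) = (1/15)*(-65)*(-959) = 12467/3 ≈ 4155.7)
1/a = 1/(12467/3) = 3/12467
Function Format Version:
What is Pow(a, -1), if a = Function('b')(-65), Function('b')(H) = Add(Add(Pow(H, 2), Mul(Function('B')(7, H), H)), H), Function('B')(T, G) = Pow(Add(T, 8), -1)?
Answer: Rational(3, 12467) ≈ 0.00024064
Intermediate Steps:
Function('B')(T, G) = Pow(Add(8, T), -1)
Function('b')(H) = Add(Pow(H, 2), Mul(Rational(16, 15), H)) (Function('b')(H) = Add(Add(Pow(H, 2), Mul(Pow(Add(8, 7), -1), H)), H) = Add(Add(Pow(H, 2), Mul(Pow(15, -1), H)), H) = Add(Add(Pow(H, 2), Mul(Rational(1, 15), H)), H) = Add(Pow(H, 2), Mul(Rational(16, 15), H)))
a = Rational(12467, 3) (a = Mul(Rational(1, 15), -65, Add(16, Mul(15, -65))) = Mul(Rational(1, 15), -65, Add(16, -975)) = Mul(Rational(1, 15), -65, -959) = Rational(12467, 3) ≈ 4155.7)
Pow(a, -1) = Pow(Rational(12467, 3), -1) = Rational(3, 12467)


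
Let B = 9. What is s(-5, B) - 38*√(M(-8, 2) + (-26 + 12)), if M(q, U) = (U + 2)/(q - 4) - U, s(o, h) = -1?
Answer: -1 - 266*I*√3/3 ≈ -1.0 - 153.58*I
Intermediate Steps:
M(q, U) = -U + (2 + U)/(-4 + q) (M(q, U) = (2 + U)/(-4 + q) - U = -U + (2 + U)/(-4 + q))
s(-5, B) - 38*√(M(-8, 2) + (-26 + 12)) = -1 - 38*√((2 + 5*2 - 1*2*(-8))/(-4 - 8) + (-26 + 12)) = -1 - 38*√((2 + 10 + 16)/(-12) - 14) = -1 - 38*√(-1/12*28 - 14) = -1 - 38*√(-7/3 - 14) = -1 - 266*I*√3/3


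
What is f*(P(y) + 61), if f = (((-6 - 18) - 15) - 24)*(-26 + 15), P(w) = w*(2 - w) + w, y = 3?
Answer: 42273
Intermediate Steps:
P(w) = w + w*(2 - w)
f = 693 (f = ((-24 - 15) - 24)*(-11) = (-39 - 24)*(-11) = -63*(-11) = 693)
f*(P(y) + 61) = 693*(3*(3 - 1*3) + 61) = 693*(3*(3 - 3) + 61) = 693*(3*0 + 61) = 693*(0 + 61) = 693*61 = 42273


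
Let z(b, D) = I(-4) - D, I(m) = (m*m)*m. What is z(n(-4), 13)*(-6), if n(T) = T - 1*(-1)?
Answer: 462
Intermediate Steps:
I(m) = m³ (I(m) = m²*m = m³)
n(T) = 1 + T (n(T) = T + 1 = 1 + T)
z(b, D) = -64 - D (z(b, D) = (-4)³ - D = -64 - D)
z(n(-4), 13)*(-6) = (-64 - 1*13)*(-6) = (-64 - 13)*(-6) = -77*(-6) = 462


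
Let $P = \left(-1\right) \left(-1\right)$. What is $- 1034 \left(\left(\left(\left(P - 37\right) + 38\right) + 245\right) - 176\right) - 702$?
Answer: $-74116$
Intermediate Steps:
$P = 1$
$- 1034 \left(\left(\left(\left(P - 37\right) + 38\right) + 245\right) - 176\right) - 702 = - 1034 \left(\left(\left(\left(1 - 37\right) + 38\right) + 245\right) - 176\right) - 702 = - 1034 \left(\left(\left(-36 + 38\right) + 245\right) - 176\right) - 702 = - 1034 \left(\left(2 + 245\right) - 176\right) - 702 = - 1034 \left(247 - 176\right) - 702 = \left(-1034\right) 71 - 702 = -73414 - 702 = -74116$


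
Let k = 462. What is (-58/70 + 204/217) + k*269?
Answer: 134841751/1085 ≈ 1.2428e+5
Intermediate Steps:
(-58/70 + 204/217) + k*269 = (-58/70 + 204/217) + 462*269 = (-58*1/70 + 204*(1/217)) + 124278 = (-29/35 + 204/217) + 124278 = 121/1085 + 124278 = 134841751/1085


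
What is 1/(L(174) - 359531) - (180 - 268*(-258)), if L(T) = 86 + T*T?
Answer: -22819311757/329169 ≈ -69324.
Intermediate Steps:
L(T) = 86 + T²
1/(L(174) - 359531) - (180 - 268*(-258)) = 1/((86 + 174²) - 359531) - (180 - 268*(-258)) = 1/((86 + 30276) - 359531) - (180 + 69144) = 1/(30362 - 359531) - 1*69324 = 1/(-329169) - 69324 = -1/329169 - 69324 = -22819311757/329169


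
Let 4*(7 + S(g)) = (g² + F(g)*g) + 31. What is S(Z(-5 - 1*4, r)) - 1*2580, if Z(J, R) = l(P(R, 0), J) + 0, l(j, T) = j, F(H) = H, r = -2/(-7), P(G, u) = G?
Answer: -505525/196 ≈ -2579.2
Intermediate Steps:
r = 2/7 (r = -2*(-⅐) = 2/7 ≈ 0.28571)
Z(J, R) = R (Z(J, R) = R + 0 = R)
S(g) = ¾ + g²/2 (S(g) = -7 + ((g² + g*g) + 31)/4 = -7 + ((g² + g²) + 31)/4 = -7 + (2*g² + 31)/4 = -7 + (31 + 2*g²)/4 = -7 + (31/4 + g²/2) = ¾ + g²/2)
S(Z(-5 - 1*4, r)) - 1*2580 = (¾ + (2/7)²/2) - 1*2580 = (¾ + (½)*(4/49)) - 2580 = (¾ + 2/49) - 2580 = 155/196 - 2580 = -505525/196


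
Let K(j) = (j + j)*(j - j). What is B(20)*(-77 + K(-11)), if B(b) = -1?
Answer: 77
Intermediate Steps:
K(j) = 0 (K(j) = (2*j)*0 = 0)
B(20)*(-77 + K(-11)) = -(-77 + 0) = -1*(-77) = 77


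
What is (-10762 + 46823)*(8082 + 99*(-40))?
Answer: 148643442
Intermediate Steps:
(-10762 + 46823)*(8082 + 99*(-40)) = 36061*(8082 - 3960) = 36061*4122 = 148643442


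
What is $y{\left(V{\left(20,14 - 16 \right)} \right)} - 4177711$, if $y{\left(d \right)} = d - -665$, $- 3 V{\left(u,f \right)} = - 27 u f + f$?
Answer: $- \frac{12532216}{3} \approx -4.1774 \cdot 10^{6}$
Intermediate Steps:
$V{\left(u,f \right)} = - \frac{f}{3} + 9 f u$ ($V{\left(u,f \right)} = - \frac{- 27 u f + f}{3} = - \frac{- 27 f u + f}{3} = - \frac{f - 27 f u}{3} = - \frac{f}{3} + 9 f u$)
$y{\left(d \right)} = 665 + d$ ($y{\left(d \right)} = d + 665 = 665 + d$)
$y{\left(V{\left(20,14 - 16 \right)} \right)} - 4177711 = \left(665 + \frac{\left(14 - 16\right) \left(-1 + 27 \cdot 20\right)}{3}\right) - 4177711 = \left(665 + \frac{1}{3} \left(-2\right) \left(-1 + 540\right)\right) - 4177711 = \left(665 + \frac{1}{3} \left(-2\right) 539\right) - 4177711 = \left(665 - \frac{1078}{3}\right) - 4177711 = \frac{917}{3} - 4177711 = - \frac{12532216}{3}$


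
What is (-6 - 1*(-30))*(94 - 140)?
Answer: -1104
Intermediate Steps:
(-6 - 1*(-30))*(94 - 140) = (-6 + 30)*(-46) = 24*(-46) = -1104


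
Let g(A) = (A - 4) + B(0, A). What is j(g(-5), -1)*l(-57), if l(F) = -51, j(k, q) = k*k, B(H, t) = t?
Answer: -9996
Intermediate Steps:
g(A) = -4 + 2*A (g(A) = (A - 4) + A = (-4 + A) + A = -4 + 2*A)
j(k, q) = k²
j(g(-5), -1)*l(-57) = (-4 + 2*(-5))²*(-51) = (-4 - 10)²*(-51) = (-14)²*(-51) = 196*(-51) = -9996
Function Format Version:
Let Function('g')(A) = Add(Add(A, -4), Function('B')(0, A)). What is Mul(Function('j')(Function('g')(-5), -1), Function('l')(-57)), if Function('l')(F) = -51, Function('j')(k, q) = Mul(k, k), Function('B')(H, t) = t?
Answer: -9996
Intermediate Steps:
Function('g')(A) = Add(-4, Mul(2, A)) (Function('g')(A) = Add(Add(A, -4), A) = Add(Add(-4, A), A) = Add(-4, Mul(2, A)))
Function('j')(k, q) = Pow(k, 2)
Mul(Function('j')(Function('g')(-5), -1), Function('l')(-57)) = Mul(Pow(Add(-4, Mul(2, -5)), 2), -51) = Mul(Pow(Add(-4, -10), 2), -51) = Mul(Pow(-14, 2), -51) = Mul(196, -51) = -9996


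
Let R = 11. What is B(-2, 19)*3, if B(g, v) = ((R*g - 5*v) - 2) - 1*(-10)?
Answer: -327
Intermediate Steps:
B(g, v) = 8 - 5*v + 11*g (B(g, v) = ((11*g - 5*v) - 2) - 1*(-10) = ((-5*v + 11*g) - 2) + 10 = (-2 - 5*v + 11*g) + 10 = 8 - 5*v + 11*g)
B(-2, 19)*3 = (8 - 5*19 + 11*(-2))*3 = (8 - 95 - 22)*3 = -109*3 = -327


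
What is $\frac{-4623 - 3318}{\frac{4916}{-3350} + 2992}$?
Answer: $- \frac{4433725}{1669714} \approx -2.6554$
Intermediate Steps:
$\frac{-4623 - 3318}{\frac{4916}{-3350} + 2992} = - \frac{7941}{4916 \left(- \frac{1}{3350}\right) + 2992} = - \frac{7941}{- \frac{2458}{1675} + 2992} = - \frac{7941}{\frac{5009142}{1675}} = \left(-7941\right) \frac{1675}{5009142} = - \frac{4433725}{1669714}$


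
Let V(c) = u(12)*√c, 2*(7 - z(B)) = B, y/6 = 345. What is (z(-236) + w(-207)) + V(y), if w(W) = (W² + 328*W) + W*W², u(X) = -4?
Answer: -8894665 - 12*√230 ≈ -8.8948e+6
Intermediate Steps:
y = 2070 (y = 6*345 = 2070)
z(B) = 7 - B/2
w(W) = W² + W³ + 328*W (w(W) = (W² + 328*W) + W³ = W² + W³ + 328*W)
V(c) = -4*√c
(z(-236) + w(-207)) + V(y) = ((7 - ½*(-236)) - 207*(328 - 207 + (-207)²)) - 12*√230 = ((7 + 118) - 207*(328 - 207 + 42849)) - 12*√230 = (125 - 207*42970) - 12*√230 = (125 - 8894790) - 12*√230 = -8894665 - 12*√230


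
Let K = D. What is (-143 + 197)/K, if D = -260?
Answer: -27/130 ≈ -0.20769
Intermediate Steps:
K = -260
(-143 + 197)/K = (-143 + 197)/(-260) = 54*(-1/260) = -27/130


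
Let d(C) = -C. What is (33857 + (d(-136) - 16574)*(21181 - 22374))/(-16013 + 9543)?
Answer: -19644391/6470 ≈ -3036.2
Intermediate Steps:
(33857 + (d(-136) - 16574)*(21181 - 22374))/(-16013 + 9543) = (33857 + (-1*(-136) - 16574)*(21181 - 22374))/(-16013 + 9543) = (33857 + (136 - 16574)*(-1193))/(-6470) = (33857 - 16438*(-1193))*(-1/6470) = (33857 + 19610534)*(-1/6470) = 19644391*(-1/6470) = -19644391/6470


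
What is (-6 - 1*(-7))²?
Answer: 1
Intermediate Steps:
(-6 - 1*(-7))² = (-6 + 7)² = 1² = 1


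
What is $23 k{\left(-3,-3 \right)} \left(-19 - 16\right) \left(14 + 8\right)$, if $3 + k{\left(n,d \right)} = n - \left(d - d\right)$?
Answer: $106260$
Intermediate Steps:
$k{\left(n,d \right)} = -3 + n$ ($k{\left(n,d \right)} = -3 + \left(n - \left(d - d\right)\right) = -3 + \left(n - 0\right) = -3 + \left(n + 0\right) = -3 + n$)
$23 k{\left(-3,-3 \right)} \left(-19 - 16\right) \left(14 + 8\right) = 23 \left(-3 - 3\right) \left(-19 - 16\right) \left(14 + 8\right) = 23 \left(-6\right) \left(\left(-35\right) 22\right) = \left(-138\right) \left(-770\right) = 106260$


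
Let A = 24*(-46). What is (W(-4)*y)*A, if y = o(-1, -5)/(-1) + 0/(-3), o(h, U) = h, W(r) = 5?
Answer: -5520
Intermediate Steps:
A = -1104
y = 1 (y = -1/(-1) + 0/(-3) = -1*(-1) + 0*(-⅓) = 1 + 0 = 1)
(W(-4)*y)*A = (5*1)*(-1104) = 5*(-1104) = -5520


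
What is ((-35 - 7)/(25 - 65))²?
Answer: 441/400 ≈ 1.1025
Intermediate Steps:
((-35 - 7)/(25 - 65))² = (-42/(-40))² = (-42*(-1/40))² = (21/20)² = 441/400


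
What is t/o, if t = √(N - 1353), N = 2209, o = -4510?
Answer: -√214/2255 ≈ -0.0064872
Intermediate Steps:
t = 2*√214 (t = √(2209 - 1353) = √856 = 2*√214 ≈ 29.257)
t/o = (2*√214)/(-4510) = (2*√214)*(-1/4510) = -√214/2255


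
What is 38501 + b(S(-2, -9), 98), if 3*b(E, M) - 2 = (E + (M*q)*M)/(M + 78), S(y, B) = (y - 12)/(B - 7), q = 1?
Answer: 162707879/4224 ≈ 38520.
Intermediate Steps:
S(y, B) = (-12 + y)/(-7 + B)
b(E, M) = ⅔ + (E + M²)/(3*(78 + M)) (b(E, M) = ⅔ + ((E + (M*1)*M)/(M + 78))/3 = ⅔ + ((E + M*M)/(78 + M))/3 = ⅔ + ((E + M²)/(78 + M))/3 = ⅔ + (E + M²)/(3*(78 + M)))
38501 + b(S(-2, -9), 98) = 38501 + (156 + (-12 - 2)/(-7 - 9) + 98² + 2*98)/(3*(78 + 98)) = 38501 + (⅓)*(156 - 14/(-16) + 9604 + 196)/176 = 38501 + (⅓)*(1/176)*(156 - 1/16*(-14) + 9604 + 196) = 38501 + (⅓)*(1/176)*(156 + 7/8 + 9604 + 196) = 38501 + (⅓)*(1/176)*(79655/8) = 38501 + 79655/4224 = 162707879/4224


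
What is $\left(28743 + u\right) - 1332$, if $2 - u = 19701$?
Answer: $7712$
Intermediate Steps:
$u = -19699$ ($u = 2 - 19701 = -19699$)
$\left(28743 + u\right) - 1332 = \left(28743 - 19699\right) - 1332 = 9044 - 1332 = 7712$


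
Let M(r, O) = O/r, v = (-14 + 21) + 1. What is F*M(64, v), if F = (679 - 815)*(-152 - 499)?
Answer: 11067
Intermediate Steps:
v = 8 (v = 7 + 1 = 8)
F = 88536 (F = -136*(-651) = 88536)
F*M(64, v) = 88536*(8/64) = 88536*(8*(1/64)) = 88536*(⅛) = 11067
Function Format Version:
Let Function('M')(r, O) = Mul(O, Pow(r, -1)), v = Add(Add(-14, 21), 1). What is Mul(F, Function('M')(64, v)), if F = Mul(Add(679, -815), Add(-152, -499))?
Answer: 11067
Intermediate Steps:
v = 8 (v = Add(7, 1) = 8)
F = 88536 (F = Mul(-136, -651) = 88536)
Mul(F, Function('M')(64, v)) = Mul(88536, Mul(8, Pow(64, -1))) = Mul(88536, Mul(8, Rational(1, 64))) = Mul(88536, Rational(1, 8)) = 11067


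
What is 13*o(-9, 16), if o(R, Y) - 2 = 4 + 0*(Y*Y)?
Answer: 78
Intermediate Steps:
o(R, Y) = 6 (o(R, Y) = 2 + (4 + 0*(Y*Y)) = 2 + (4 + 0*Y**2) = 2 + (4 + 0) = 2 + 4 = 6)
13*o(-9, 16) = 13*6 = 78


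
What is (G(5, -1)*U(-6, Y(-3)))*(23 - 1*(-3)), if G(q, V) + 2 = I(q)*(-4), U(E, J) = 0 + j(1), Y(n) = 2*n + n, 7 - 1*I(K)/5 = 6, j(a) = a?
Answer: -572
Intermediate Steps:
I(K) = 5 (I(K) = 35 - 5*6 = 35 - 30 = 5)
Y(n) = 3*n
U(E, J) = 1 (U(E, J) = 0 + 1 = 1)
G(q, V) = -22 (G(q, V) = -2 + 5*(-4) = -2 - 20 = -22)
(G(5, -1)*U(-6, Y(-3)))*(23 - 1*(-3)) = (-22*1)*(23 - 1*(-3)) = -22*(23 + 3) = -22*26 = -572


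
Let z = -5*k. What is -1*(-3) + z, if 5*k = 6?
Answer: -3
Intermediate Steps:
k = 6/5 (k = (⅕)*6 = 6/5 ≈ 1.2000)
z = -6 (z = -5*6/5 = -6)
-1*(-3) + z = -1*(-3) - 6 = 3 - 6 = -3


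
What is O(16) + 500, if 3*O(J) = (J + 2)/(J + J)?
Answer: 8003/16 ≈ 500.19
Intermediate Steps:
O(J) = (2 + J)/(6*J) (O(J) = ((J + 2)/(J + J))/3 = ((2 + J)/((2*J)))/3 = ((2 + J)*(1/(2*J)))/3 = ((2 + J)/(2*J))/3 = (2 + J)/(6*J))
O(16) + 500 = (⅙)*(2 + 16)/16 + 500 = (⅙)*(1/16)*18 + 500 = 3/16 + 500 = 8003/16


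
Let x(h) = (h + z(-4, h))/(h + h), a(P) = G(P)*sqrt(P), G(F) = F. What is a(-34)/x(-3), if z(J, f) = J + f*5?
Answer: -102*I*sqrt(34)/11 ≈ -54.069*I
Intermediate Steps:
z(J, f) = J + 5*f
a(P) = P**(3/2) (a(P) = P*sqrt(P) = P**(3/2))
x(h) = (-4 + 6*h)/(2*h) (x(h) = (h + (-4 + 5*h))/(h + h) = (-4 + 6*h)/((2*h)) = (-4 + 6*h)*(1/(2*h)) = (-4 + 6*h)/(2*h))
a(-34)/x(-3) = (-34)**(3/2)/(3 - 2/(-3)) = (-34*I*sqrt(34))/(3 - 2*(-1/3)) = (-34*I*sqrt(34))/(3 + 2/3) = (-34*I*sqrt(34))/(11/3) = -34*I*sqrt(34)*(3/11) = -102*I*sqrt(34)/11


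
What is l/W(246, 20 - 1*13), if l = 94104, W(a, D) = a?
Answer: 15684/41 ≈ 382.54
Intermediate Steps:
l/W(246, 20 - 1*13) = 94104/246 = 94104*(1/246) = 15684/41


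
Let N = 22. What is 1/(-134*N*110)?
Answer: -1/324280 ≈ -3.0838e-6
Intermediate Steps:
1/(-134*N*110) = 1/(-134*22*110) = 1/(-2948*110) = 1/(-324280) = -1/324280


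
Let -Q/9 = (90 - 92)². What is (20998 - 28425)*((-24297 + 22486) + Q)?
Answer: 13717669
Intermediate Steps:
Q = -36 (Q = -9*(90 - 92)² = -9*(-2)² = -9*4 = -36)
(20998 - 28425)*((-24297 + 22486) + Q) = (20998 - 28425)*((-24297 + 22486) - 36) = -7427*(-1811 - 36) = -7427*(-1847) = 13717669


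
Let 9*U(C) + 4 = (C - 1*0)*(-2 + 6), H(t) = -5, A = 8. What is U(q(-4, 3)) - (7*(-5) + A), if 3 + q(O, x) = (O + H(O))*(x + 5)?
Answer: -61/9 ≈ -6.7778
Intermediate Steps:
q(O, x) = -3 + (-5 + O)*(5 + x) (q(O, x) = -3 + (O - 5)*(x + 5) = -3 + (-5 + O)*(5 + x))
U(C) = -4/9 + 4*C/9 (U(C) = -4/9 + ((C - 1*0)*(-2 + 6))/9 = -4/9 + ((C + 0)*4)/9 = -4/9 + (C*4)/9 = -4/9 + (4*C)/9 = -4/9 + 4*C/9)
U(q(-4, 3)) - (7*(-5) + A) = (-4/9 + 4*(-28 - 5*3 + 5*(-4) - 4*3)/9) - (7*(-5) + 8) = (-4/9 + 4*(-28 - 15 - 20 - 12)/9) - (-35 + 8) = (-4/9 + (4/9)*(-75)) - 1*(-27) = (-4/9 - 100/3) + 27 = -304/9 + 27 = -61/9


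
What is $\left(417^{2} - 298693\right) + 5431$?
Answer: $-119373$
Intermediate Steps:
$\left(417^{2} - 298693\right) + 5431 = \left(173889 - 298693\right) + 5431 = -124804 + 5431 = -119373$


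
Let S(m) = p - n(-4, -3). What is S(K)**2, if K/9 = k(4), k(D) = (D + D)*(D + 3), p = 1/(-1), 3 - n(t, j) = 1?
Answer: 9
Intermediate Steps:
n(t, j) = 2 (n(t, j) = 3 - 1*1 = 3 - 1 = 2)
p = -1 (p = 1*(-1) = -1)
k(D) = 2*D*(3 + D) (k(D) = (2*D)*(3 + D) = 2*D*(3 + D))
K = 504 (K = 9*(2*4*(3 + 4)) = 9*(2*4*7) = 9*56 = 504)
S(m) = -3 (S(m) = -1 - 1*2 = -1 - 2 = -3)
S(K)**2 = (-3)**2 = 9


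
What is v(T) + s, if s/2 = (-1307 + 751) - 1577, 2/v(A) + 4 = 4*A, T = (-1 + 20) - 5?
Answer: -110915/26 ≈ -4266.0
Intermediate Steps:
T = 14 (T = 19 - 5 = 14)
v(A) = 2/(-4 + 4*A)
s = -4266 (s = 2*((-1307 + 751) - 1577) = 2*(-556 - 1577) = 2*(-2133) = -4266)
v(T) + s = 1/(2*(-1 + 14)) - 4266 = (½)/13 - 4266 = (½)*(1/13) - 4266 = 1/26 - 4266 = -110915/26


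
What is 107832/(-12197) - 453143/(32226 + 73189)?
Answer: -16894095451/1285746755 ≈ -13.140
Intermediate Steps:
107832/(-12197) - 453143/(32226 + 73189) = 107832*(-1/12197) - 453143/105415 = -107832/12197 - 453143*1/105415 = -107832/12197 - 453143/105415 = -16894095451/1285746755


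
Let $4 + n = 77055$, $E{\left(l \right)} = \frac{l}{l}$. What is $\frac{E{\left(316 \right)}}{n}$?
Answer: $\frac{1}{77051} \approx 1.2978 \cdot 10^{-5}$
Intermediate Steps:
$E{\left(l \right)} = 1$
$n = 77051$ ($n = -4 + 77055 = 77051$)
$\frac{E{\left(316 \right)}}{n} = 1 \cdot \frac{1}{77051} = \frac{1}{77051}$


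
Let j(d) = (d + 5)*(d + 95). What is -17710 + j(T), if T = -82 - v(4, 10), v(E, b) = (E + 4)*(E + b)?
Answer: 1001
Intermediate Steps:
v(E, b) = (4 + E)*(E + b)
T = -194 (T = -82 - (4² + 4*4 + 4*10 + 4*10) = -82 - (16 + 16 + 40 + 40) = -82 - 1*112 = -82 - 112 = -194)
j(d) = (5 + d)*(95 + d)
-17710 + j(T) = -17710 + (475 + (-194)² + 100*(-194)) = -17710 + (475 + 37636 - 19400) = -17710 + 18711 = 1001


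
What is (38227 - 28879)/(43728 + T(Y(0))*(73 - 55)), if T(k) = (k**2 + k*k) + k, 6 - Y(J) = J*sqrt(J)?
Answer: 779/3761 ≈ 0.20713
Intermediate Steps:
Y(J) = 6 - J**(3/2) (Y(J) = 6 - J*sqrt(J) = 6 - J**(3/2))
T(k) = k + 2*k**2 (T(k) = (k**2 + k**2) + k = 2*k**2 + k = k + 2*k**2)
(38227 - 28879)/(43728 + T(Y(0))*(73 - 55)) = (38227 - 28879)/(43728 + ((6 - 0**(3/2))*(1 + 2*(6 - 0**(3/2))))*(73 - 55)) = 9348/(43728 + ((6 - 1*0)*(1 + 2*(6 - 1*0)))*18) = 9348/(43728 + ((6 + 0)*(1 + 2*(6 + 0)))*18) = 9348/(43728 + (6*(1 + 2*6))*18) = 9348/(43728 + (6*(1 + 12))*18) = 9348/(43728 + (6*13)*18) = 9348/(43728 + 78*18) = 9348/(43728 + 1404) = 9348/45132 = 9348*(1/45132) = 779/3761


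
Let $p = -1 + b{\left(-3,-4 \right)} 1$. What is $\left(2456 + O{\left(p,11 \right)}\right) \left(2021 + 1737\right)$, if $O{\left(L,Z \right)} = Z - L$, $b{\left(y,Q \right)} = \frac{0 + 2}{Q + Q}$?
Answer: $\frac{18551367}{2} \approx 9.2757 \cdot 10^{6}$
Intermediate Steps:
$b{\left(y,Q \right)} = \frac{1}{Q}$ ($b{\left(y,Q \right)} = \frac{2}{2 Q} = 2 \frac{1}{2 Q} = \frac{1}{Q}$)
$p = - \frac{5}{4}$ ($p = -1 + \frac{1}{-4} \cdot 1 = -1 - \frac{1}{4} = - \frac{5}{4} \approx -1.25$)
$\left(2456 + O{\left(p,11 \right)}\right) \left(2021 + 1737\right) = \left(2456 + \left(11 - - \frac{5}{4}\right)\right) \left(2021 + 1737\right) = \left(2456 + \left(11 + \frac{5}{4}\right)\right) 3758 = \left(2456 + \frac{49}{4}\right) 3758 = \frac{9873}{4} \cdot 3758 = \frac{18551367}{2}$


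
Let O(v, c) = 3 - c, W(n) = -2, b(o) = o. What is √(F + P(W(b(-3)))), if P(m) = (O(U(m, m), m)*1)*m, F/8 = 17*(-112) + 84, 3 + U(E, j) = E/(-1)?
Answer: I*√14570 ≈ 120.71*I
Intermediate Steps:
U(E, j) = -3 - E (U(E, j) = -3 + E/(-1) = -3 + E*(-1) = -3 - E)
F = -14560 (F = 8*(17*(-112) + 84) = 8*(-1904 + 84) = 8*(-1820) = -14560)
P(m) = m*(3 - m) (P(m) = ((3 - m)*1)*m = (3 - m)*m = m*(3 - m))
√(F + P(W(b(-3)))) = √(-14560 - 2*(3 - 1*(-2))) = √(-14560 - 2*(3 + 2)) = √(-14560 - 2*5) = √(-14560 - 10) = √(-14570) = I*√14570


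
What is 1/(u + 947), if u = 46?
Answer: 1/993 ≈ 0.0010071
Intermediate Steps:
1/(u + 947) = 1/(46 + 947) = 1/993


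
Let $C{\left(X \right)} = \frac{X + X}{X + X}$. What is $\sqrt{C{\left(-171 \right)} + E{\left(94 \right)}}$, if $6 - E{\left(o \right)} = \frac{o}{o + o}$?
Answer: $\frac{\sqrt{26}}{2} \approx 2.5495$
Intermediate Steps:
$E{\left(o \right)} = \frac{11}{2}$ ($E{\left(o \right)} = 6 - \frac{o}{o + o} = 6 - \frac{o}{2 o} = 6 - o \frac{1}{2 o} = 6 - \frac{1}{2} = \frac{11}{2}$)
$C{\left(X \right)} = 1$ ($C{\left(X \right)} = \frac{2 X}{2 X} = 2 X \frac{1}{2 X} = 1$)
$\sqrt{C{\left(-171 \right)} + E{\left(94 \right)}} = \sqrt{1 + \frac{11}{2}} = \sqrt{\frac{13}{2}} = \frac{\sqrt{26}}{2}$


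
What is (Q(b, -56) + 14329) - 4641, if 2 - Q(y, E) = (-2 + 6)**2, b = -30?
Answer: 9674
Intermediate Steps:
Q(y, E) = -14 (Q(y, E) = 2 - (-2 + 6)**2 = 2 - 1*4**2 = 2 - 1*16 = 2 - 16 = -14)
(Q(b, -56) + 14329) - 4641 = (-14 + 14329) - 4641 = 14315 - 4641 = 9674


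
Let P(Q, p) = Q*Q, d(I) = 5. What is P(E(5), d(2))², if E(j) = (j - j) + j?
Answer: 625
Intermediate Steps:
E(j) = j (E(j) = 0 + j = j)
P(Q, p) = Q²
P(E(5), d(2))² = (5²)² = 25² = 625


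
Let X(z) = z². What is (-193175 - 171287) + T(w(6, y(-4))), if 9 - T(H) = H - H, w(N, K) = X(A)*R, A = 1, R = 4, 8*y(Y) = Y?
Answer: -364453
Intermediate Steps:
y(Y) = Y/8
w(N, K) = 4 (w(N, K) = 1²*4 = 1*4 = 4)
T(H) = 9 (T(H) = 9 - (H - H) = 9 - 1*0 = 9 + 0 = 9)
(-193175 - 171287) + T(w(6, y(-4))) = (-193175 - 171287) + 9 = -364462 + 9 = -364453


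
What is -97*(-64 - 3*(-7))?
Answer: 4171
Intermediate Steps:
-97*(-64 - 3*(-7)) = -97*(-64 + 21) = -97*(-43) = 4171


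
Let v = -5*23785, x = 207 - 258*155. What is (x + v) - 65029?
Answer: -223737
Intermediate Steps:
x = -39783 (x = 207 - 39990 = -39783)
v = -118925
(x + v) - 65029 = (-39783 - 118925) - 65029 = -158708 - 65029 = -223737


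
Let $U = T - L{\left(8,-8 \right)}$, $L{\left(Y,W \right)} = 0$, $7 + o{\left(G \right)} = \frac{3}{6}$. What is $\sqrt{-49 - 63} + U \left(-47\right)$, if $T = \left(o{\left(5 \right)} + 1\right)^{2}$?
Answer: $- \frac{5687}{4} + 4 i \sqrt{7} \approx -1421.8 + 10.583 i$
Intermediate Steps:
$o{\left(G \right)} = - \frac{13}{2}$ ($o{\left(G \right)} = -7 + \frac{3}{6} = -7 + 3 \cdot \frac{1}{6} = -7 + \frac{1}{2} = - \frac{13}{2}$)
$T = \frac{121}{4}$ ($T = \left(- \frac{13}{2} + 1\right)^{2} = \left(- \frac{11}{2}\right)^{2} = \frac{121}{4} \approx 30.25$)
$U = \frac{121}{4}$ ($U = \frac{121}{4} - 0 = \frac{121}{4} + 0 = \frac{121}{4} \approx 30.25$)
$\sqrt{-49 - 63} + U \left(-47\right) = \sqrt{-49 - 63} + \frac{121}{4} \left(-47\right) = \sqrt{-112} - \frac{5687}{4} = 4 i \sqrt{7} - \frac{5687}{4} = - \frac{5687}{4} + 4 i \sqrt{7}$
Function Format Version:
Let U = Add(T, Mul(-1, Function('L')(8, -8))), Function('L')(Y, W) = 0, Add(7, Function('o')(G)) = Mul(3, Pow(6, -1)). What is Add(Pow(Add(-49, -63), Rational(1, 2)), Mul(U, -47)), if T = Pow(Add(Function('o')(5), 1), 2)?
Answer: Add(Rational(-5687, 4), Mul(4, I, Pow(7, Rational(1, 2)))) ≈ Add(-1421.8, Mul(10.583, I))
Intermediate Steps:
Function('o')(G) = Rational(-13, 2) (Function('o')(G) = Add(-7, Mul(3, Pow(6, -1))) = Add(-7, Mul(3, Rational(1, 6))) = Add(-7, Rational(1, 2)) = Rational(-13, 2))
T = Rational(121, 4) (T = Pow(Add(Rational(-13, 2), 1), 2) = Pow(Rational(-11, 2), 2) = Rational(121, 4) ≈ 30.250)
U = Rational(121, 4) (U = Add(Rational(121, 4), Mul(-1, 0)) = Add(Rational(121, 4), 0) = Rational(121, 4) ≈ 30.250)
Add(Pow(Add(-49, -63), Rational(1, 2)), Mul(U, -47)) = Add(Pow(Add(-49, -63), Rational(1, 2)), Mul(Rational(121, 4), -47)) = Add(Pow(-112, Rational(1, 2)), Rational(-5687, 4)) = Add(Mul(4, I, Pow(7, Rational(1, 2))), Rational(-5687, 4)) = Add(Rational(-5687, 4), Mul(4, I, Pow(7, Rational(1, 2))))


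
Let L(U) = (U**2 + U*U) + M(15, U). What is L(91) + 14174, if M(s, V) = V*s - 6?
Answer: 32095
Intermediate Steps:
M(s, V) = -6 + V*s
L(U) = -6 + 2*U**2 + 15*U (L(U) = (U**2 + U*U) + (-6 + U*15) = (U**2 + U**2) + (-6 + 15*U) = 2*U**2 + (-6 + 15*U) = -6 + 2*U**2 + 15*U)
L(91) + 14174 = (-6 + 2*91**2 + 15*91) + 14174 = (-6 + 2*8281 + 1365) + 14174 = (-6 + 16562 + 1365) + 14174 = 17921 + 14174 = 32095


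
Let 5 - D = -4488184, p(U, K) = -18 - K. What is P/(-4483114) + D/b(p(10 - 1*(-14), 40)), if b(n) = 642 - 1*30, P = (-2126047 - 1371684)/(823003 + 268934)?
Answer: 1220607394791754943/166439453761812 ≈ 7333.6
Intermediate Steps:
P = -3497731/1091937 ≈ -3.2032
b(n) = 612 (b(n) = 642 - 30 = 612)
D = 4488189 (D = 5 - 1*(-4488184) = 5 + 4488184 = 4488189)
P/(-4483114) + D/b(p(10 - 1*(-14), 40)) = -3497731/1091937/(-4483114) + 4488189/612 = -3497731/1091937*(-1/4483114) + 4488189*(1/612) = 3497731/4895278051818 + 1496063/204 = 1220607394791754943/166439453761812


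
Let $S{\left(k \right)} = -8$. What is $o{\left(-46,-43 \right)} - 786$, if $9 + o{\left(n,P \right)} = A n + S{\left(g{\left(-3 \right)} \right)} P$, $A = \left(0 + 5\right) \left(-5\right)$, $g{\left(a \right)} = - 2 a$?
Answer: $699$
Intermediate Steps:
$A = -25$ ($A = 5 \left(-5\right) = -25$)
$o{\left(n,P \right)} = -9 - 25 n - 8 P$ ($o{\left(n,P \right)} = -9 - \left(8 P + 25 n\right) = -9 - 25 n - 8 P$)
$o{\left(-46,-43 \right)} - 786 = \left(-9 - -1150 - -344\right) - 786 = \left(-9 + 1150 + 344\right) - 786 = 1485 - 786 = 699$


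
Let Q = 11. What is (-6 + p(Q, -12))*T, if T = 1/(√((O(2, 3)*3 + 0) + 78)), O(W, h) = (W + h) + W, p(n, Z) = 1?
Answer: -5*√11/33 ≈ -0.50252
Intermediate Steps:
O(W, h) = h + 2*W
T = √11/33 (T = 1/(√(((3 + 2*2)*3 + 0) + 78)) = 1/(√(((3 + 4)*3 + 0) + 78)) = 1/(√((7*3 + 0) + 78)) = 1/(√((21 + 0) + 78)) = 1/(√(21 + 78)) = 1/(√99) = 1/(3*√11) = √11/33 ≈ 0.10050)
(-6 + p(Q, -12))*T = (-6 + 1)*(√11/33) = -5*√11/33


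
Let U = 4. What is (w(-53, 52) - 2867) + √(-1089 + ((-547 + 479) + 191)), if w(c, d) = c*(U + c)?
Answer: -270 + I*√966 ≈ -270.0 + 31.081*I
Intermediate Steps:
w(c, d) = c*(4 + c)
(w(-53, 52) - 2867) + √(-1089 + ((-547 + 479) + 191)) = (-53*(4 - 53) - 2867) + √(-1089 + ((-547 + 479) + 191)) = (-53*(-49) - 2867) + √(-1089 + (-68 + 191)) = (2597 - 2867) + √(-1089 + 123) = -270 + √(-966) = -270 + I*√966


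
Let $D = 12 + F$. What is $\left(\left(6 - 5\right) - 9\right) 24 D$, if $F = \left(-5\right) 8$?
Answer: $5376$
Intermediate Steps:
$F = -40$
$D = -28$ ($D = 12 - 40 = -28$)
$\left(\left(6 - 5\right) - 9\right) 24 D = \left(\left(6 - 5\right) - 9\right) 24 \left(-28\right) = \left(1 - 9\right) 24 \left(-28\right) = \left(-8\right) 24 \left(-28\right) = \left(-192\right) \left(-28\right) = 5376$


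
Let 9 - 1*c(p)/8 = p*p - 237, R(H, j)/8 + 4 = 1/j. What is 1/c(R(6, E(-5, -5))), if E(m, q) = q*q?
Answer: -625/3788112 ≈ -0.00016499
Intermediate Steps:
E(m, q) = q²
R(H, j) = -32 + 8/j
c(p) = 1968 - 8*p² (c(p) = 72 - 8*(p*p - 237) = 72 - 8*(p² - 237) = 72 - 8*(-237 + p²) = 72 + (1896 - 8*p²) = 1968 - 8*p²)
1/c(R(6, E(-5, -5))) = 1/(1968 - 8*(-32 + 8/((-5)²))²) = 1/(1968 - 8*(-32 + 8/25)²) = 1/(1968 - 8*(-792/25)²) = 1/(1968 - 8*627264/625) = 1/(1968 - 5018112/625) = 1/(-3788112/625) = -625/3788112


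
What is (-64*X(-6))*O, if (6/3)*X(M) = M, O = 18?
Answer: 3456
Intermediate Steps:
X(M) = M/2
(-64*X(-6))*O = -32*(-6)*18 = -64*(-3)*18 = 192*18 = 3456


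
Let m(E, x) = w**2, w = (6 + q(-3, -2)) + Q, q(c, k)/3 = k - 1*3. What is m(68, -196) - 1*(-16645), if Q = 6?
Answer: 16654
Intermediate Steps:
q(c, k) = -9 + 3*k (q(c, k) = 3*(k - 1*3) = 3*(k - 3) = 3*(-3 + k) = -9 + 3*k)
w = -3 (w = (6 + (-9 + 3*(-2))) + 6 = (6 + (-9 - 6)) + 6 = (6 - 15) + 6 = -9 + 6 = -3)
m(E, x) = 9 (m(E, x) = (-3)**2 = 9)
m(68, -196) - 1*(-16645) = 9 - 1*(-16645) = 9 + 16645 = 16654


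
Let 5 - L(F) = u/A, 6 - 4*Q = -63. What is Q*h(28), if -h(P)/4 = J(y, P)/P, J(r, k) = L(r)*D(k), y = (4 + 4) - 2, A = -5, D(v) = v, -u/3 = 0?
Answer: -345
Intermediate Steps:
Q = 69/4 (Q = 3/2 - ¼*(-63) = 3/2 + 63/4 = 69/4 ≈ 17.250)
u = 0 (u = -3*0 = 0)
y = 6 (y = 8 - 2 = 6)
L(F) = 5 (L(F) = 5 - 0/(-5) = 5 - 0*(-1)/5 = 5 - 1*0 = 5 + 0 = 5)
J(r, k) = 5*k
h(P) = -20 (h(P) = -4*5*P/P = -4*5 = -20)
Q*h(28) = (69/4)*(-20) = -345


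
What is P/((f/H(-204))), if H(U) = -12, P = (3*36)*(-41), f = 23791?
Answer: 53136/23791 ≈ 2.2334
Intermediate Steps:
P = -4428 (P = 108*(-41) = -4428)
P/((f/H(-204))) = -4428/(23791/(-12)) = -4428/(23791*(-1/12)) = -4428/(-23791/12) = -4428*(-12/23791) = 53136/23791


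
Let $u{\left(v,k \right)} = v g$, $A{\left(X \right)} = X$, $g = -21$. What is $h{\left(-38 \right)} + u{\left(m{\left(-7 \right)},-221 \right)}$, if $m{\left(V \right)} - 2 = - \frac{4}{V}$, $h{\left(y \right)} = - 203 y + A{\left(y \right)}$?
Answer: $7622$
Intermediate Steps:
$h{\left(y \right)} = - 202 y$ ($h{\left(y \right)} = - 203 y + y = - 202 y$)
$m{\left(V \right)} = 2 - \frac{4}{V}$
$u{\left(v,k \right)} = - 21 v$ ($u{\left(v,k \right)} = v \left(-21\right) = - 21 v$)
$h{\left(-38 \right)} + u{\left(m{\left(-7 \right)},-221 \right)} = \left(-202\right) \left(-38\right) - 21 \left(2 - \frac{4}{-7}\right) = 7676 - 21 \left(2 - - \frac{4}{7}\right) = 7676 - 21 \left(2 + \frac{4}{7}\right) = 7676 - 54 = 7622$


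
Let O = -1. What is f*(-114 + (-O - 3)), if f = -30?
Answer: 3480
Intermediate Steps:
f*(-114 + (-O - 3)) = -30*(-114 + (-1*(-1) - 3)) = -30*(-114 + (1 - 3)) = -30*(-114 - 2) = -30*(-116) = 3480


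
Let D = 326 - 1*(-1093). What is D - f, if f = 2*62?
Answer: 1295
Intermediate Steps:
f = 124
D = 1419 (D = 326 + 1093 = 1419)
D - f = 1419 - 1*124 = 1419 - 124 = 1295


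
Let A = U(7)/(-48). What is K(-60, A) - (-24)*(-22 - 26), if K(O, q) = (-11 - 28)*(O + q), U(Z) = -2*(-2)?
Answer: 4765/4 ≈ 1191.3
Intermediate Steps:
U(Z) = 4
A = -1/12 (A = 4/(-48) = 4*(-1/48) = -1/12 ≈ -0.083333)
K(O, q) = -39*O - 39*q (K(O, q) = -39*(O + q) = -39*O - 39*q)
K(-60, A) - (-24)*(-22 - 26) = (-39*(-60) - 39*(-1/12)) - (-24)*(-22 - 26) = (2340 + 13/4) - (-24)*(-48) = 9373/4 - 1*1152 = 9373/4 - 1152 = 4765/4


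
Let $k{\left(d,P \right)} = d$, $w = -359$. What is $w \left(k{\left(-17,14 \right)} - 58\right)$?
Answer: $26925$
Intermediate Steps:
$w \left(k{\left(-17,14 \right)} - 58\right) = - 359 \left(-17 - 58\right) = \left(-359\right) \left(-75\right) = 26925$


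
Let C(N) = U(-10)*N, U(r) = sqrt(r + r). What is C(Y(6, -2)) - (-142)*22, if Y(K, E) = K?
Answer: 3124 + 12*I*sqrt(5) ≈ 3124.0 + 26.833*I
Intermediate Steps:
U(r) = sqrt(2)*sqrt(r) (U(r) = sqrt(2*r) = sqrt(2)*sqrt(r))
C(N) = 2*I*N*sqrt(5) (C(N) = (sqrt(2)*sqrt(-10))*N = (sqrt(2)*(I*sqrt(10)))*N = (2*I*sqrt(5))*N = 2*I*N*sqrt(5))
C(Y(6, -2)) - (-142)*22 = 2*I*6*sqrt(5) - (-142)*22 = 12*I*sqrt(5) - 1*(-3124) = 12*I*sqrt(5) + 3124 = 3124 + 12*I*sqrt(5)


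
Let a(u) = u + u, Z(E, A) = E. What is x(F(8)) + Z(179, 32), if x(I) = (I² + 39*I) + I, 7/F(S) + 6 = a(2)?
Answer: 205/4 ≈ 51.250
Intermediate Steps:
a(u) = 2*u
F(S) = -7/2 (F(S) = 7/(-6 + 2*2) = 7/(-6 + 4) = 7/(-2) = 7*(-½) = -7/2)
x(I) = I² + 40*I
x(F(8)) + Z(179, 32) = -7*(40 - 7/2)/2 + 179 = -7/2*73/2 + 179 = -511/4 + 179 = 205/4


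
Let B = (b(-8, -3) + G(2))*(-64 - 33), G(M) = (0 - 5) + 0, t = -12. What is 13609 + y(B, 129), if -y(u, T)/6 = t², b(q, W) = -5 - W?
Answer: 12745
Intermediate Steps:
G(M) = -5 (G(M) = -5 + 0 = -5)
B = 679 (B = ((-5 - 1*(-3)) - 5)*(-64 - 33) = ((-5 + 3) - 5)*(-97) = (-2 - 5)*(-97) = -7*(-97) = 679)
y(u, T) = -864 (y(u, T) = -6*(-12)² = -6*144 = -864)
13609 + y(B, 129) = 13609 - 864 = 12745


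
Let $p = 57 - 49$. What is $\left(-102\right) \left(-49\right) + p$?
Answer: $5006$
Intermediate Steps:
$p = 8$
$\left(-102\right) \left(-49\right) + p = \left(-102\right) \left(-49\right) + 8 = 4998 + 8 = 5006$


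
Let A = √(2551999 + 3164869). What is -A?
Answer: -2*√1429217 ≈ -2391.0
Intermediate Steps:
A = 2*√1429217 (A = √5716868 = 2*√1429217 ≈ 2391.0)
-A = -2*√1429217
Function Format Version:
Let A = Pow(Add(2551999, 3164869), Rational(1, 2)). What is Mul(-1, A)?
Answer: Mul(-2, Pow(1429217, Rational(1, 2))) ≈ -2391.0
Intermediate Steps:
A = Mul(2, Pow(1429217, Rational(1, 2))) (A = Pow(5716868, Rational(1, 2)) = Mul(2, Pow(1429217, Rational(1, 2))) ≈ 2391.0)
Mul(-1, A) = Mul(-1, Mul(2, Pow(1429217, Rational(1, 2)))) = Mul(-2, Pow(1429217, Rational(1, 2)))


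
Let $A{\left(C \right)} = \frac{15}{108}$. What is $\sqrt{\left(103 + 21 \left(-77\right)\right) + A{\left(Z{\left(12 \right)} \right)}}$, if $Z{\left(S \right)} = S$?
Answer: $\frac{i \sqrt{54499}}{6} \approx 38.908 i$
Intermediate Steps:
$A{\left(C \right)} = \frac{5}{36}$ ($A{\left(C \right)} = 15 \cdot \frac{1}{108} = \frac{5}{36}$)
$\sqrt{\left(103 + 21 \left(-77\right)\right) + A{\left(Z{\left(12 \right)} \right)}} = \sqrt{\left(103 + 21 \left(-77\right)\right) + \frac{5}{36}} = \sqrt{\left(103 - 1617\right) + \frac{5}{36}} = \sqrt{-1514 + \frac{5}{36}} = \sqrt{- \frac{54499}{36}} = \frac{i \sqrt{54499}}{6}$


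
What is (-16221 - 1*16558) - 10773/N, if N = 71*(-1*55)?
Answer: -127991222/3905 ≈ -32776.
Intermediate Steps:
N = -3905 (N = 71*(-55) = -3905)
(-16221 - 1*16558) - 10773/N = (-16221 - 1*16558) - 10773/(-3905) = (-16221 - 16558) - 10773*(-1)/3905 = -32779 - 1*(-10773/3905) = -32779 + 10773/3905 = -127991222/3905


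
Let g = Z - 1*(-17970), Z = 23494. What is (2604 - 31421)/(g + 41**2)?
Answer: -28817/43145 ≈ -0.66791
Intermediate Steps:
g = 41464 (g = 23494 - 1*(-17970) = 23494 + 17970 = 41464)
(2604 - 31421)/(g + 41**2) = (2604 - 31421)/(41464 + 41**2) = -28817/(41464 + 1681) = -28817/43145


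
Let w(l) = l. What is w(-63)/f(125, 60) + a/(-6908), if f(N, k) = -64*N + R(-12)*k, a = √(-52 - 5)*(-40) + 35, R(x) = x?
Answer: 32501/15059440 + 10*I*√57/1727 ≈ 0.0021582 + 0.043716*I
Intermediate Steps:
a = 35 - 40*I*√57 (a = √(-57)*(-40) + 35 = (I*√57)*(-40) + 35 = -40*I*√57 + 35 = 35 - 40*I*√57 ≈ 35.0 - 301.99*I)
f(N, k) = -64*N - 12*k
w(-63)/f(125, 60) + a/(-6908) = -63/(-64*125 - 12*60) + (35 - 40*I*√57)/(-6908) = -63/(-8000 - 720) + (35 - 40*I*√57)*(-1/6908) = -63/(-8720) + (-35/6908 + 10*I*√57/1727) = -63*(-1/8720) + (-35/6908 + 10*I*√57/1727) = 63/8720 + (-35/6908 + 10*I*√57/1727) = 32501/15059440 + 10*I*√57/1727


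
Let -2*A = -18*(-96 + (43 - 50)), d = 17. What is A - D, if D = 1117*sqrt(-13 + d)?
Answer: -3161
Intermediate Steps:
A = -927 (A = -(-9)*(-96 + (43 - 50)) = -(-9)*(-96 - 7) = -(-9)*(-103) = -1/2*1854 = -927)
D = 2234 (D = 1117*sqrt(-13 + 17) = 1117*sqrt(4) = 1117*2 = 2234)
A - D = -927 - 1*2234 = -927 - 2234 = -3161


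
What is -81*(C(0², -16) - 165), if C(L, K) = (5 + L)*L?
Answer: 13365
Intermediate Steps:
C(L, K) = L*(5 + L)
-81*(C(0², -16) - 165) = -81*(0²*(5 + 0²) - 165) = -81*(0*(5 + 0) - 165) = -81*(0*5 - 165) = -81*(0 - 165) = -81*(-165) = 13365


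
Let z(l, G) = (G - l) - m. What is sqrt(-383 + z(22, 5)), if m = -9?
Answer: I*sqrt(391) ≈ 19.774*I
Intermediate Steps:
z(l, G) = 9 + G - l (z(l, G) = (G - l) - 1*(-9) = (G - l) + 9 = 9 + G - l)
sqrt(-383 + z(22, 5)) = sqrt(-383 + (9 + 5 - 1*22)) = sqrt(-383 + (9 + 5 - 22)) = sqrt(-383 - 8) = sqrt(-391) = I*sqrt(391)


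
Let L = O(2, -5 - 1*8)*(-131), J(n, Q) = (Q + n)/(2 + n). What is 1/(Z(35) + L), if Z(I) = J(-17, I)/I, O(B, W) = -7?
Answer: 175/160469 ≈ 0.0010906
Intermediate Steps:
J(n, Q) = (Q + n)/(2 + n)
Z(I) = (17/15 - I/15)/I (Z(I) = ((I - 17)/(2 - 17))/I = ((-17 + I)/(-15))/I = (-(-17 + I)/15)/I = (17/15 - I/15)/I)
L = 917 (L = -7*(-131) = 917)
1/(Z(35) + L) = 1/((1/15)*(17 - 1*35)/35 + 917) = 1/((1/15)*(1/35)*(17 - 35) + 917) = 1/((1/15)*(1/35)*(-18) + 917) = 1/(-6/175 + 917) = 1/(160469/175) = 175/160469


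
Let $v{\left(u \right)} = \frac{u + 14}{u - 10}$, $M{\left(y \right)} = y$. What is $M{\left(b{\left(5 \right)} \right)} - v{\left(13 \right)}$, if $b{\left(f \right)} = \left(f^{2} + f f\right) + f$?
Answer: $46$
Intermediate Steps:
$b{\left(f \right)} = f + 2 f^{2}$ ($b{\left(f \right)} = \left(f^{2} + f^{2}\right) + f = 2 f^{2} + f = f + 2 f^{2}$)
$v{\left(u \right)} = \frac{14 + u}{-10 + u}$
$M{\left(b{\left(5 \right)} \right)} - v{\left(13 \right)} = 5 \left(1 + 2 \cdot 5\right) - \frac{14 + 13}{-10 + 13} = 5 \left(1 + 10\right) - \frac{1}{3} \cdot 27 = 5 \cdot 11 - \frac{1}{3} \cdot 27 = 55 - 9 = 46$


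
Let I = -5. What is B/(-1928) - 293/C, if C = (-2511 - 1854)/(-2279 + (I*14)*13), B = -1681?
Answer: -598047097/2805240 ≈ -213.19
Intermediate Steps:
C = 1455/1063 (C = (-2511 - 1854)/(-2279 - 5*14*13) = -4365/(-2279 - 70*13) = -4365/(-2279 - 910) = -4365/(-3189) = -4365*(-1/3189) = 1455/1063 ≈ 1.3688)
B/(-1928) - 293/C = -1681/(-1928) - 293/1455/1063 = -1681*(-1/1928) - 293*1063/1455 = 1681/1928 - 311459/1455 = -598047097/2805240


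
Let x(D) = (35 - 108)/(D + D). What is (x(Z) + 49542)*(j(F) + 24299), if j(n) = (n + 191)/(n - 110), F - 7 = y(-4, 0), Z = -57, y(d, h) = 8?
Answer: 13036387112339/10830 ≈ 1.2037e+9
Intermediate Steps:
x(D) = -73/(2*D) (x(D) = -73*1/(2*D) = -73/(2*D))
F = 15 (F = 7 + 8 = 15)
j(n) = (191 + n)/(-110 + n)
(x(Z) + 49542)*(j(F) + 24299) = (-73/2/(-57) + 49542)*((191 + 15)/(-110 + 15) + 24299) = (-73/2*(-1/57) + 49542)*(206/(-95) + 24299) = (73/114 + 49542)*(-1/95*206 + 24299) = 5647861*(-206/95 + 24299)/114 = (5647861/114)*(2308199/95) = 13036387112339/10830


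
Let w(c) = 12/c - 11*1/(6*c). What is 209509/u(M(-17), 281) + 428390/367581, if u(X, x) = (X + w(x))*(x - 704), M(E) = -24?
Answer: 5080104509852/232671543907 ≈ 21.834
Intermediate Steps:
w(c) = 61/(6*c) (w(c) = 12/c - 11/(6*c) = 61/(6*c))
u(X, x) = (-704 + x)*(X + 61/(6*x)) (u(X, x) = (X + 61/(6*x))*(x - 704) = (X + 61/(6*x))*(-704 + x) = (-704 + x)*(X + 61/(6*x)))
209509/u(M(-17), 281) + 428390/367581 = 209509/(61/6 - 704*(-24) - 21472/3/281 - 24*281) + 428390/367581 = 209509/(61/6 + 16896 - 21472/3*1/281 - 6744) + 428390*(1/367581) = 209509/(61/6 + 16896 - 21472/843 - 6744) + 428390/367581 = 209509/(5696823/562) + 428390/367581 = 209509*(562/5696823) + 428390/367581 = 117744058/5696823 + 428390/367581 = 5080104509852/232671543907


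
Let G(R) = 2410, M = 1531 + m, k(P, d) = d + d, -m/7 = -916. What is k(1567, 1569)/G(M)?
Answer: 1569/1205 ≈ 1.3021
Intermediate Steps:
m = 6412 (m = -7*(-916) = 6412)
k(P, d) = 2*d
M = 7943 (M = 1531 + 6412 = 7943)
k(1567, 1569)/G(M) = (2*1569)/2410 = 3138*(1/2410) = 1569/1205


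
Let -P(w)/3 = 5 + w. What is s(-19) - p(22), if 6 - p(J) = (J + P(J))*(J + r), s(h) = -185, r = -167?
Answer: 8364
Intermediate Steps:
P(w) = -15 - 3*w (P(w) = -3*(5 + w) = -15 - 3*w)
p(J) = 6 - (-167 + J)*(-15 - 2*J) (p(J) = 6 - (J + (-15 - 3*J))*(J - 167) = 6 - (-15 - 2*J)*(-167 + J) = 6 - (-167 + J)*(-15 - 2*J))
s(-19) - p(22) = -185 - (-2499 - 319*22 + 2*22**2) = -185 - (-2499 - 7018 + 2*484) = -185 - (-2499 - 7018 + 968) = -185 - 1*(-8549) = -185 + 8549 = 8364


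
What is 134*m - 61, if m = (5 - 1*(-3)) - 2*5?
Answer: -329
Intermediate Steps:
m = -2 (m = (5 + 3) - 10 = 8 - 10 = -2)
134*m - 61 = 134*(-2) - 61 = -268 - 61 = -329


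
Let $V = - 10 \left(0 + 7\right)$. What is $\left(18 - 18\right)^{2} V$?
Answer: $0$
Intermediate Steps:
$V = -70$ ($V = \left(-10\right) 7 = -70$)
$\left(18 - 18\right)^{2} V = \left(18 - 18\right)^{2} \left(-70\right) = 0^{2} \left(-70\right) = 0 \left(-70\right) = 0$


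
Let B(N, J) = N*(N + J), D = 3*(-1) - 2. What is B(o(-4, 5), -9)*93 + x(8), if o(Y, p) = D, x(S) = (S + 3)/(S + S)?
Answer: 104171/16 ≈ 6510.7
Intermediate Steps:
D = -5 (D = -3 - 2 = -5)
x(S) = (3 + S)/(2*S) (x(S) = (3 + S)/((2*S)) = (3 + S)*(1/(2*S)) = (3 + S)/(2*S))
o(Y, p) = -5
B(N, J) = N*(J + N)
B(o(-4, 5), -9)*93 + x(8) = -5*(-9 - 5)*93 + (½)*(3 + 8)/8 = -5*(-14)*93 + (½)*(⅛)*11 = 70*93 + 11/16 = 6510 + 11/16 = 104171/16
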